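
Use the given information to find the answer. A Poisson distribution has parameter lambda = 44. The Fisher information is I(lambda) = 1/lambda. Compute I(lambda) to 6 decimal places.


Fisher information for Poisson: I(lambda) = 1/lambda.
lambda = 44.
I(lambda) = 1/44 = 0.022727

0.022727


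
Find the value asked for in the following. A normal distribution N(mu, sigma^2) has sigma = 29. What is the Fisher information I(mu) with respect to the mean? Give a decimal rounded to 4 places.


The Fisher information for the mean of a normal distribution is I(mu) = 1/sigma^2.
sigma = 29, so sigma^2 = 841.
I(mu) = 1/841 = 0.0012

0.0012


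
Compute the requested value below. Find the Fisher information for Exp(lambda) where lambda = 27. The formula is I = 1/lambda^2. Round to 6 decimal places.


Fisher information for exponential: I(lambda) = 1/lambda^2.
lambda = 27, lambda^2 = 729.
I = 1/729 = 0.001372

0.001372


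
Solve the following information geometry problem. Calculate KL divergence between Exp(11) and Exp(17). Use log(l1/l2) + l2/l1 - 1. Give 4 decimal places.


KL divergence for exponential family:
KL = log(l1/l2) + l2/l1 - 1.
log(11/17) = -0.435318.
17/11 = 1.545455.
KL = -0.435318 + 1.545455 - 1 = 0.1101

0.1101


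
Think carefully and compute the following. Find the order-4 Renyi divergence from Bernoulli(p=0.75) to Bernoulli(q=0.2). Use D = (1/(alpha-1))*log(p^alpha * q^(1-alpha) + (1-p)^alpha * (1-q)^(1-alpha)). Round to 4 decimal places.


Renyi divergence of order alpha between Bernoulli distributions:
D = (1/(alpha-1))*log(p^alpha * q^(1-alpha) + (1-p)^alpha * (1-q)^(1-alpha)).
alpha = 4, p = 0.75, q = 0.2.
p^alpha * q^(1-alpha) = 0.75^4 * 0.2^-3 = 39.550781.
(1-p)^alpha * (1-q)^(1-alpha) = 0.25^4 * 0.8^-3 = 0.007629.
sum = 39.550781 + 0.007629 = 39.558411.
D = (1/3)*log(39.558411) = 1.2259

1.2259


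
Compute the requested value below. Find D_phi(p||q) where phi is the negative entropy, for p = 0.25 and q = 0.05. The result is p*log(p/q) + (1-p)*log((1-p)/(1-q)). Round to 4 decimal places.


Bregman divergence with negative entropy generator:
D = p*log(p/q) + (1-p)*log((1-p)/(1-q)).
p = 0.25, q = 0.05.
p*log(p/q) = 0.25*log(0.25/0.05) = 0.402359.
(1-p)*log((1-p)/(1-q)) = 0.75*log(0.75/0.95) = -0.177292.
D = 0.402359 + -0.177292 = 0.2251

0.2251


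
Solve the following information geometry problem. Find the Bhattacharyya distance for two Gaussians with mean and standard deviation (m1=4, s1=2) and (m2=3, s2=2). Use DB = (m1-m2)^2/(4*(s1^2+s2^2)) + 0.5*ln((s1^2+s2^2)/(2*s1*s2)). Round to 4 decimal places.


Bhattacharyya distance between two Gaussians:
DB = (m1-m2)^2/(4*(s1^2+s2^2)) + (1/2)*ln((s1^2+s2^2)/(2*s1*s2)).
(m1-m2)^2 = (1)^2 = 1.
s1^2+s2^2 = 4 + 4 = 8.
term1 = 1/32 = 0.03125.
term2 = 0.5*ln(8/8.0) = 0.0.
DB = 0.03125 + 0.0 = 0.0313

0.0313


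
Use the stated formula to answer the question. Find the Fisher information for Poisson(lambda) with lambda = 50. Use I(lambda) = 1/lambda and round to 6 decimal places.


Fisher information for Poisson: I(lambda) = 1/lambda.
lambda = 50.
I(lambda) = 1/50 = 0.020000

0.020000


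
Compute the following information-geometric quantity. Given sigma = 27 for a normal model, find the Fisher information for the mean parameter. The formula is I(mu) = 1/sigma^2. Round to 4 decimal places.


The Fisher information for the mean of a normal distribution is I(mu) = 1/sigma^2.
sigma = 27, so sigma^2 = 729.
I(mu) = 1/729 = 0.0014

0.0014


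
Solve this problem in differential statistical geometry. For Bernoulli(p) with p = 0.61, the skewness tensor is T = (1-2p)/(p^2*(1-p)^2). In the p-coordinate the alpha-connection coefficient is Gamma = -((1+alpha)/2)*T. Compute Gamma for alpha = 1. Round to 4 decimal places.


Skewness (Amari-Chentsov) tensor: T = (1-2p)/(p^2*(1-p)^2).
p = 0.61, 1-2p = -0.22, p^2 = 0.3721, (1-p)^2 = 0.1521.
T = -0.22/(0.3721 * 0.1521) = -3.887172.
In the p-coordinate, Gamma^(alpha) = Gamma^(0) - (alpha/2)*T with Gamma^(0) = (1/2)*g'(p) = -T/2,
so Gamma^(alpha) = -((1+alpha)/2)*T.
alpha = 1, -(1+alpha)/2 = -1.0.
Gamma = -1.0 * -3.887172 = 3.8872

3.8872


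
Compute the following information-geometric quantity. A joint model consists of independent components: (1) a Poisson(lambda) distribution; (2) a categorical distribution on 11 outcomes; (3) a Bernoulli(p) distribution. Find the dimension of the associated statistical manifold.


The dimension of a statistical manifold equals the number of free
(independent) real parameters of the model. For a product of independent
blocks the parameter counts add.
- Poisson (lambda): 1.
- categorical on 11 outcomes (probabilities sum to 1): 11-1 = 10.
- Bernoulli (p): 1.
Total = 1 + 10 + 1 = 12.
Dimension = 12

12


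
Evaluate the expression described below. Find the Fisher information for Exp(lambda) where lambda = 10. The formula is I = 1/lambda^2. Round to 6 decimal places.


Fisher information for exponential: I(lambda) = 1/lambda^2.
lambda = 10, lambda^2 = 100.
I = 1/100 = 0.010000

0.010000


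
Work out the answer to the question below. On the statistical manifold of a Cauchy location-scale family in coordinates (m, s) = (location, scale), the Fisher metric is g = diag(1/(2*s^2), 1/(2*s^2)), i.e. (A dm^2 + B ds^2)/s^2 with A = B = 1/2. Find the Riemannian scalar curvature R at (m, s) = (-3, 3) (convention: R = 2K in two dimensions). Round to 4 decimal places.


The metric has the form g = (A dm^2 + B ds^2)/s^2 with A = 1/2, B = 1/2.
Substitute u = sqrt(A/B)*m: g = B*(du^2 + ds^2)/s^2, i.e. B times the
Poincare upper half-plane metric, which has constant Gaussian curvature -1.
Scaling a 2D metric by a constant c divides the Gaussian curvature by c,
so K = -1/B = -1/(1/2) = -2.0000 everywhere (the point (m, s) = (-3, 3) is irrelevant:
the curvature is constant).
Scalar curvature in dimension 2: R = 2K = -2/(1/2) = -4.0000.

-4.0000


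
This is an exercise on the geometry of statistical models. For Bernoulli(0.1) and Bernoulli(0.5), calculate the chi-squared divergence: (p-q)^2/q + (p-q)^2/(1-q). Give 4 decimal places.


Chi-squared divergence between Bernoulli distributions:
chi^2 = (p-q)^2/q + (p-q)^2/(1-q).
p = 0.1, q = 0.5, p-q = -0.4.
(p-q)^2 = 0.16.
term1 = 0.16/0.5 = 0.32.
term2 = 0.16/0.5 = 0.32.
chi^2 = 0.32 + 0.32 = 0.6400

0.6400


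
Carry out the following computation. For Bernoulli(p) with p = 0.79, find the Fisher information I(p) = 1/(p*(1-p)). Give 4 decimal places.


For Bernoulli(p), Fisher information is I(p) = 1/(p*(1-p)).
p = 0.79, 1-p = 0.21.
p*(1-p) = 0.1659.
I(p) = 1/0.1659 = 6.0277

6.0277


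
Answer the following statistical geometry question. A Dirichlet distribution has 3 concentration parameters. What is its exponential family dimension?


Exponential family dimension calculation:
Dirichlet with 3 components has 3 natural parameters.

3


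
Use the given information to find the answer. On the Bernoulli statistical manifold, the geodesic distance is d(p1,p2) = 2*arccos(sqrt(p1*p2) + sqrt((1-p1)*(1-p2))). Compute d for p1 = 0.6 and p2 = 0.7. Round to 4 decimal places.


Geodesic distance on Bernoulli manifold:
d(p1,p2) = 2*arccos(sqrt(p1*p2) + sqrt((1-p1)*(1-p2))).
sqrt(p1*p2) = sqrt(0.6*0.7) = 0.648074.
sqrt((1-p1)*(1-p2)) = sqrt(0.4*0.3) = 0.34641.
arg = 0.648074 + 0.34641 = 0.994484.
d = 2*arccos(0.994484) = 0.2102

0.2102


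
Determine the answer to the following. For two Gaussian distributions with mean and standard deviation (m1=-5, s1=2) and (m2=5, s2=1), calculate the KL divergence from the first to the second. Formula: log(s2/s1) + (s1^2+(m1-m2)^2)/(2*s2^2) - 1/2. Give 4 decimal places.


KL divergence between normal distributions:
KL = log(s2/s1) + (s1^2 + (m1-m2)^2)/(2*s2^2) - 1/2.
log(1/2) = -0.693147.
(2^2 + (-5-5)^2)/(2*1^2) = (4 + 100)/2 = 52.0.
KL = -0.693147 + 52.0 - 0.5 = 50.8069

50.8069


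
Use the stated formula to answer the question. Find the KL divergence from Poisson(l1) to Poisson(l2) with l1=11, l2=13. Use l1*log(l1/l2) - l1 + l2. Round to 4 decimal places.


KL divergence for Poisson:
KL = l1*log(l1/l2) - l1 + l2.
l1 = 11, l2 = 13.
log(11/13) = -0.167054.
l1*log(l1/l2) = 11 * -0.167054 = -1.837595.
KL = -1.837595 - 11 + 13 = 0.1624

0.1624


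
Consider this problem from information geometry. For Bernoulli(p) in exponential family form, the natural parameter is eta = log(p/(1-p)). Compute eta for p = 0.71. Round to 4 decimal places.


Natural parameter for Bernoulli: eta = log(p/(1-p)).
p = 0.71, 1-p = 0.29.
p/(1-p) = 2.448276.
eta = log(2.448276) = 0.8954

0.8954


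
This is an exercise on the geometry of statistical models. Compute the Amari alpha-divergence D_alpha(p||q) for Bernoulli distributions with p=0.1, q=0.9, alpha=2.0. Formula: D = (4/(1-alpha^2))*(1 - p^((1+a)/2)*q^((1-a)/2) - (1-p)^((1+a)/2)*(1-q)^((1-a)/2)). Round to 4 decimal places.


Amari alpha-divergence:
D = (4/(1-alpha^2))*(1 - p^((1+a)/2)*q^((1-a)/2) - (1-p)^((1+a)/2)*(1-q)^((1-a)/2)).
alpha = 2.0, p = 0.1, q = 0.9.
e1 = (1+alpha)/2 = 1.5, e2 = (1-alpha)/2 = -0.5.
t1 = p^e1 * q^e2 = 0.1^1.5 * 0.9^-0.5 = 0.033333.
t2 = (1-p)^e1 * (1-q)^e2 = 0.9^1.5 * 0.1^-0.5 = 2.7.
4/(1-alpha^2) = -1.333333.
D = -1.333333*(1 - 0.033333 - 2.7) = 2.3111

2.3111


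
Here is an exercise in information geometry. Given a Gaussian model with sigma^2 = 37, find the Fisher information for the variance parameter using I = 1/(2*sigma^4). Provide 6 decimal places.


Fisher information for variance: I(sigma^2) = 1/(2*sigma^4).
sigma^2 = 37, so sigma^4 = 1369.
I = 1/(2*1369) = 1/2738 = 0.000365

0.000365


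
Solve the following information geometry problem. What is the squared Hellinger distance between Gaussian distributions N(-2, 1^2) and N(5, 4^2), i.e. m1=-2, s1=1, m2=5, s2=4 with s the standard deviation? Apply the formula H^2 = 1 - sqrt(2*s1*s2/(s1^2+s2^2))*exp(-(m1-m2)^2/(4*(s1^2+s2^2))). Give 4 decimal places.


Squared Hellinger distance for Gaussians:
H^2 = 1 - sqrt(2*s1*s2/(s1^2+s2^2)) * exp(-(m1-m2)^2/(4*(s1^2+s2^2))).
s1^2 = 1, s2^2 = 16, s1^2+s2^2 = 17.
sqrt(2*1*4/(17)) = 0.685994.
(m1-m2)^2 = (-7)^2 = 49.
exp(-49/(4*17)) = exp(-0.720588) = 0.486466.
H^2 = 1 - 0.685994*0.486466 = 0.6663

0.6663


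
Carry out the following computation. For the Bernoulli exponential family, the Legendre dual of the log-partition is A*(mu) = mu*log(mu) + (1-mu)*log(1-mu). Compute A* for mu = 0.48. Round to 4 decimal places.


Legendre transform for Bernoulli:
A*(mu) = mu*log(mu) + (1-mu)*log(1-mu).
mu = 0.48, 1-mu = 0.52.
mu*log(mu) = 0.48*log(0.48) = -0.352305.
(1-mu)*log(1-mu) = 0.52*log(0.52) = -0.340042.
A* = -0.352305 + -0.340042 = -0.6923

-0.6923


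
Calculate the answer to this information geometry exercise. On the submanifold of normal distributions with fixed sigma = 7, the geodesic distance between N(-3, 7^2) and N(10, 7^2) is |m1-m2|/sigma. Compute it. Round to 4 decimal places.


On the fixed-variance normal subfamily, geodesic distance = |m1-m2|/sigma.
|-3 - 10| = 13.
sigma = 7.
d = 13/7 = 1.8571

1.8571


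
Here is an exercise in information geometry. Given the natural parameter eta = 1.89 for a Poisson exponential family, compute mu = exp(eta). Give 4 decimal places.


Expectation parameter for Poisson exponential family:
mu = exp(eta).
eta = 1.89.
mu = exp(1.89) = 6.6194

6.6194


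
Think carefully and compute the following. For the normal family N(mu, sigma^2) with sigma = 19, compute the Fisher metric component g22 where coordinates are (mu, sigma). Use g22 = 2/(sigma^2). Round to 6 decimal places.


For the 2-parameter normal family, the Fisher metric has:
  g11 = 1/sigma^2, g22 = 2/sigma^2.
sigma = 19, sigma^2 = 361.
g22 = 0.005540

0.005540


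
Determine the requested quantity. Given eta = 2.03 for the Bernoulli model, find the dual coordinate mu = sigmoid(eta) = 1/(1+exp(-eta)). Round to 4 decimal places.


Dual coordinate (expectation parameter) for Bernoulli:
mu = 1/(1+exp(-eta)).
eta = 2.03.
exp(-eta) = exp(-2.03) = 0.131336.
mu = 1/(1+0.131336) = 0.8839

0.8839


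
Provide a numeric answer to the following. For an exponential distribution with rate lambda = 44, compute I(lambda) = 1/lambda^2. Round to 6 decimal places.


Fisher information for exponential: I(lambda) = 1/lambda^2.
lambda = 44, lambda^2 = 1936.
I = 1/1936 = 0.000517

0.000517


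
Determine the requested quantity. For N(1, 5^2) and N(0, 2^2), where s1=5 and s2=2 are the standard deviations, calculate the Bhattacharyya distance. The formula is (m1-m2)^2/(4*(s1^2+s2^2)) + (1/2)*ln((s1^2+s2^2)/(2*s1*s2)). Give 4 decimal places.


Bhattacharyya distance between two Gaussians:
DB = (m1-m2)^2/(4*(s1^2+s2^2)) + (1/2)*ln((s1^2+s2^2)/(2*s1*s2)).
(m1-m2)^2 = (1)^2 = 1.
s1^2+s2^2 = 25 + 4 = 29.
term1 = 1/116 = 0.008621.
term2 = 0.5*ln(29/20.0) = 0.185782.
DB = 0.008621 + 0.185782 = 0.1944

0.1944


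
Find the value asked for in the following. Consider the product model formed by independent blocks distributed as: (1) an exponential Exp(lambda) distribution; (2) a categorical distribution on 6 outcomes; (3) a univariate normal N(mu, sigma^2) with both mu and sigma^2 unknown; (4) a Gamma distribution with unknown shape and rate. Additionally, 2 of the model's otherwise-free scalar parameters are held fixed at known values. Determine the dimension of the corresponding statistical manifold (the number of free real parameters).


The dimension of a statistical manifold equals the number of free
(independent) real parameters of the model. For a product of independent
blocks the parameter counts add.
- exponential (lambda): 1.
- categorical on 6 outcomes (probabilities sum to 1): 6-1 = 5.
- normal (mu, sigma^2): 2.
- Gamma (shape, rate): 2.
Total = 1 + 5 + 2 + 2 = 10.
2 parameter(s) fixed at known values: 10 - 2 = 8.
Dimension = 8

8


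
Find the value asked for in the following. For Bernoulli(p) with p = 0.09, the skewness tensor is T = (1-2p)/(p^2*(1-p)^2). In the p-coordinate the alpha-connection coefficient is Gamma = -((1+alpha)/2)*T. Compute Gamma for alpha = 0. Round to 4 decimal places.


Skewness (Amari-Chentsov) tensor: T = (1-2p)/(p^2*(1-p)^2).
p = 0.09, 1-2p = 0.82, p^2 = 0.0081, (1-p)^2 = 0.8281.
T = 0.82/(0.0081 * 0.8281) = 122.249206.
In the p-coordinate, Gamma^(alpha) = Gamma^(0) - (alpha/2)*T with Gamma^(0) = (1/2)*g'(p) = -T/2,
so Gamma^(alpha) = -((1+alpha)/2)*T.
alpha = 0, -(1+alpha)/2 = -0.5.
Gamma = -0.5 * 122.249206 = -61.1246

-61.1246


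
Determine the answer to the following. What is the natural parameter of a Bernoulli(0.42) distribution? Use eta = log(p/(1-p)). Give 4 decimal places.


Natural parameter for Bernoulli: eta = log(p/(1-p)).
p = 0.42, 1-p = 0.58.
p/(1-p) = 0.724138.
eta = log(0.724138) = -0.3228

-0.3228


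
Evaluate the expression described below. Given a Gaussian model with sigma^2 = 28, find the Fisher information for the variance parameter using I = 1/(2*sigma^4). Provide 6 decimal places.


Fisher information for variance: I(sigma^2) = 1/(2*sigma^4).
sigma^2 = 28, so sigma^4 = 784.
I = 1/(2*784) = 1/1568 = 0.000638

0.000638


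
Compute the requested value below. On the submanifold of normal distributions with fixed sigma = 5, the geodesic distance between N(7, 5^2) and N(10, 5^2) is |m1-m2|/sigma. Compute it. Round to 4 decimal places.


On the fixed-variance normal subfamily, geodesic distance = |m1-m2|/sigma.
|7 - 10| = 3.
sigma = 5.
d = 3/5 = 0.6000

0.6000


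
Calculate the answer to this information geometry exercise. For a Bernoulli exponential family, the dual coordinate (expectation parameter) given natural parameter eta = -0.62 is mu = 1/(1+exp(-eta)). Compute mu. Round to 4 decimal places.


Dual coordinate (expectation parameter) for Bernoulli:
mu = 1/(1+exp(-eta)).
eta = -0.62.
exp(-eta) = exp(0.62) = 1.858928.
mu = 1/(1+1.858928) = 0.3498

0.3498


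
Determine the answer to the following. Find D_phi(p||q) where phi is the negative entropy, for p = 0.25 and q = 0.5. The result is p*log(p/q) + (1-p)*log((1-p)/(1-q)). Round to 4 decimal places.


Bregman divergence with negative entropy generator:
D = p*log(p/q) + (1-p)*log((1-p)/(1-q)).
p = 0.25, q = 0.5.
p*log(p/q) = 0.25*log(0.25/0.5) = -0.173287.
(1-p)*log((1-p)/(1-q)) = 0.75*log(0.75/0.5) = 0.304099.
D = -0.173287 + 0.304099 = 0.1308

0.1308


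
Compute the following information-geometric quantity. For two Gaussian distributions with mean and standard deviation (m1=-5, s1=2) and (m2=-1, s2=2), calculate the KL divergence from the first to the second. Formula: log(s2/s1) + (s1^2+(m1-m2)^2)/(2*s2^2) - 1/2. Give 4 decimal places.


KL divergence between normal distributions:
KL = log(s2/s1) + (s1^2 + (m1-m2)^2)/(2*s2^2) - 1/2.
log(2/2) = 0.0.
(2^2 + (-5--1)^2)/(2*2^2) = (4 + 16)/8 = 2.5.
KL = 0.0 + 2.5 - 0.5 = 2.0000

2.0000


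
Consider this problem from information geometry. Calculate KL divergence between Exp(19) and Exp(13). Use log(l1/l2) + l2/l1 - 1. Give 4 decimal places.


KL divergence for exponential family:
KL = log(l1/l2) + l2/l1 - 1.
log(19/13) = 0.37949.
13/19 = 0.684211.
KL = 0.37949 + 0.684211 - 1 = 0.0637

0.0637


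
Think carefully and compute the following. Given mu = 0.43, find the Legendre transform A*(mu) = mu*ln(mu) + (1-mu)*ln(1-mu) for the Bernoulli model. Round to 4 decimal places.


Legendre transform for Bernoulli:
A*(mu) = mu*log(mu) + (1-mu)*log(1-mu).
mu = 0.43, 1-mu = 0.57.
mu*log(mu) = 0.43*log(0.43) = -0.362907.
(1-mu)*log(1-mu) = 0.57*log(0.57) = -0.320408.
A* = -0.362907 + -0.320408 = -0.6833

-0.6833


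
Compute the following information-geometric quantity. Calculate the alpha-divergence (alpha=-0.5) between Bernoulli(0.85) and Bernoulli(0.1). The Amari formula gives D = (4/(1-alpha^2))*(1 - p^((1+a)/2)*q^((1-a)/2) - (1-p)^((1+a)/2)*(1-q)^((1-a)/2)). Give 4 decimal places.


Amari alpha-divergence:
D = (4/(1-alpha^2))*(1 - p^((1+a)/2)*q^((1-a)/2) - (1-p)^((1+a)/2)*(1-q)^((1-a)/2)).
alpha = -0.5, p = 0.85, q = 0.1.
e1 = (1+alpha)/2 = 0.25, e2 = (1-alpha)/2 = 0.75.
t1 = p^e1 * q^e2 = 0.85^0.25 * 0.1^0.75 = 0.170748.
t2 = (1-p)^e1 * (1-q)^e2 = 0.15^0.25 * 0.9^0.75 = 0.575049.
4/(1-alpha^2) = 5.333333.
D = 5.333333*(1 - 0.170748 - 0.575049) = 1.3558

1.3558


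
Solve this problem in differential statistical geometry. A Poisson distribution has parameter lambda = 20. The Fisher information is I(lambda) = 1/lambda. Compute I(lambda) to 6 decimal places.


Fisher information for Poisson: I(lambda) = 1/lambda.
lambda = 20.
I(lambda) = 1/20 = 0.050000

0.050000


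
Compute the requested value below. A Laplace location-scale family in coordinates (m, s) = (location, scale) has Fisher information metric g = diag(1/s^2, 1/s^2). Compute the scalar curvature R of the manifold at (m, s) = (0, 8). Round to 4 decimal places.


The metric has the form g = (A dm^2 + B ds^2)/s^2 with A = 1, B = 1.
Substitute u = sqrt(A/B)*m: g = B*(du^2 + ds^2)/s^2, i.e. B times the
Poincare upper half-plane metric, which has constant Gaussian curvature -1.
Scaling a 2D metric by a constant c divides the Gaussian curvature by c,
so K = -1/B = -1/(1) = -1.0000 everywhere (the point (m, s) = (0, 8) is irrelevant:
the curvature is constant).
Scalar curvature in dimension 2: R = 2K = -2/(1) = -2.0000.

-2.0000


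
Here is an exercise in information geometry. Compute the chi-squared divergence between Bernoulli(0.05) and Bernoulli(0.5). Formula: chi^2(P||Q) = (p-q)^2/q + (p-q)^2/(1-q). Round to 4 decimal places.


Chi-squared divergence between Bernoulli distributions:
chi^2 = (p-q)^2/q + (p-q)^2/(1-q).
p = 0.05, q = 0.5, p-q = -0.45.
(p-q)^2 = 0.2025.
term1 = 0.2025/0.5 = 0.405.
term2 = 0.2025/0.5 = 0.405.
chi^2 = 0.405 + 0.405 = 0.8100

0.8100


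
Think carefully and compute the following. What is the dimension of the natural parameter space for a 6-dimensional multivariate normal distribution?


Exponential family dimension calculation:
For 6-dim MVN: mean has 6 params, covariance has 6*7/2 = 21 unique entries.
Total dim = 6 + 21 = 27.

27


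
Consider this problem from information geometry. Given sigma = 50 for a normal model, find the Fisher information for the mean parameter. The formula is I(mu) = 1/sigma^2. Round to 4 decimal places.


The Fisher information for the mean of a normal distribution is I(mu) = 1/sigma^2.
sigma = 50, so sigma^2 = 2500.
I(mu) = 1/2500 = 0.0004

0.0004


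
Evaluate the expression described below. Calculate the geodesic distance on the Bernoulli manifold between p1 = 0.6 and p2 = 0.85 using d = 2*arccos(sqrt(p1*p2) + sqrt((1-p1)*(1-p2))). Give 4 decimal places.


Geodesic distance on Bernoulli manifold:
d(p1,p2) = 2*arccos(sqrt(p1*p2) + sqrt((1-p1)*(1-p2))).
sqrt(p1*p2) = sqrt(0.6*0.85) = 0.714143.
sqrt((1-p1)*(1-p2)) = sqrt(0.4*0.15) = 0.244949.
arg = 0.714143 + 0.244949 = 0.959092.
d = 2*arccos(0.959092) = 0.5740

0.5740


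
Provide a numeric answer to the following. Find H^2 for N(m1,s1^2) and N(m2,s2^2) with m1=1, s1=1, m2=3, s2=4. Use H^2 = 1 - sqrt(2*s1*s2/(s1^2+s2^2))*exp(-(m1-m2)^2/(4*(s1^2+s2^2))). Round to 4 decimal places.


Squared Hellinger distance for Gaussians:
H^2 = 1 - sqrt(2*s1*s2/(s1^2+s2^2)) * exp(-(m1-m2)^2/(4*(s1^2+s2^2))).
s1^2 = 1, s2^2 = 16, s1^2+s2^2 = 17.
sqrt(2*1*4/(17)) = 0.685994.
(m1-m2)^2 = (-2)^2 = 4.
exp(-4/(4*17)) = exp(-0.058824) = 0.942873.
H^2 = 1 - 0.685994*0.942873 = 0.3532

0.3532


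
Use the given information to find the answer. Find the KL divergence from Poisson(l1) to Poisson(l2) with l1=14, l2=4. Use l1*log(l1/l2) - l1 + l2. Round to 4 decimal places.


KL divergence for Poisson:
KL = l1*log(l1/l2) - l1 + l2.
l1 = 14, l2 = 4.
log(14/4) = 1.252763.
l1*log(l1/l2) = 14 * 1.252763 = 17.538682.
KL = 17.538682 - 14 + 4 = 7.5387

7.5387


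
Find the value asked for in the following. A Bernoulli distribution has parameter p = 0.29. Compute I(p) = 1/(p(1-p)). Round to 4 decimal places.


For Bernoulli(p), Fisher information is I(p) = 1/(p*(1-p)).
p = 0.29, 1-p = 0.71.
p*(1-p) = 0.2059.
I(p) = 1/0.2059 = 4.8567

4.8567


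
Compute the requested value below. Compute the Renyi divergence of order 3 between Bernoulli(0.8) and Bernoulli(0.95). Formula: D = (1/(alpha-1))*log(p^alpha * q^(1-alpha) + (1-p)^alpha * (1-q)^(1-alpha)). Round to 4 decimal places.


Renyi divergence of order alpha between Bernoulli distributions:
D = (1/(alpha-1))*log(p^alpha * q^(1-alpha) + (1-p)^alpha * (1-q)^(1-alpha)).
alpha = 3, p = 0.8, q = 0.95.
p^alpha * q^(1-alpha) = 0.8^3 * 0.95^-2 = 0.567313.
(1-p)^alpha * (1-q)^(1-alpha) = 0.2^3 * 0.05^-2 = 3.2.
sum = 0.567313 + 3.2 = 3.767313.
D = (1/2)*log(3.767313) = 0.6632

0.6632


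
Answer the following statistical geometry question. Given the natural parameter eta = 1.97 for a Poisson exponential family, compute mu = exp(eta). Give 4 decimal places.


Expectation parameter for Poisson exponential family:
mu = exp(eta).
eta = 1.97.
mu = exp(1.97) = 7.1707

7.1707


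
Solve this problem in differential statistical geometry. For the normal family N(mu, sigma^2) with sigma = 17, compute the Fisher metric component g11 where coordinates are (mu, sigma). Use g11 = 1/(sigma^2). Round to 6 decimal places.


For the 2-parameter normal family, the Fisher metric has:
  g11 = 1/sigma^2, g22 = 2/sigma^2.
sigma = 17, sigma^2 = 289.
g11 = 0.003460

0.003460


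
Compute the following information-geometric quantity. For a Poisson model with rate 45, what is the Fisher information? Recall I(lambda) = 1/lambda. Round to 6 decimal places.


Fisher information for Poisson: I(lambda) = 1/lambda.
lambda = 45.
I(lambda) = 1/45 = 0.022222

0.022222


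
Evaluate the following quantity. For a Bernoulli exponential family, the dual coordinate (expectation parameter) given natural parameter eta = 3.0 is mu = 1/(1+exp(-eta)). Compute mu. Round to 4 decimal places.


Dual coordinate (expectation parameter) for Bernoulli:
mu = 1/(1+exp(-eta)).
eta = 3.0.
exp(-eta) = exp(-3.0) = 0.049787.
mu = 1/(1+0.049787) = 0.9526

0.9526


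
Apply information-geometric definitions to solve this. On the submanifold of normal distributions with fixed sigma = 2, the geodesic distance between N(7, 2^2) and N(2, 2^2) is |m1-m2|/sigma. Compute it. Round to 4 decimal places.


On the fixed-variance normal subfamily, geodesic distance = |m1-m2|/sigma.
|7 - 2| = 5.
sigma = 2.
d = 5/2 = 2.5000

2.5000


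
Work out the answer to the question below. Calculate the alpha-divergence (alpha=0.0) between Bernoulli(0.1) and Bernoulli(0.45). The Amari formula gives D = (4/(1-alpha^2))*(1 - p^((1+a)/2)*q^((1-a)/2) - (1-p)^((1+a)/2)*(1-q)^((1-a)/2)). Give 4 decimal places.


Amari alpha-divergence:
D = (4/(1-alpha^2))*(1 - p^((1+a)/2)*q^((1-a)/2) - (1-p)^((1+a)/2)*(1-q)^((1-a)/2)).
alpha = 0.0, p = 0.1, q = 0.45.
e1 = (1+alpha)/2 = 0.5, e2 = (1-alpha)/2 = 0.5.
t1 = p^e1 * q^e2 = 0.1^0.5 * 0.45^0.5 = 0.212132.
t2 = (1-p)^e1 * (1-q)^e2 = 0.9^0.5 * 0.55^0.5 = 0.703562.
4/(1-alpha^2) = 4.0.
D = 4.0*(1 - 0.212132 - 0.703562) = 0.3372

0.3372


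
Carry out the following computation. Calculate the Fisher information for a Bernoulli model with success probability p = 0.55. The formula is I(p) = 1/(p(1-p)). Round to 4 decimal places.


For Bernoulli(p), Fisher information is I(p) = 1/(p*(1-p)).
p = 0.55, 1-p = 0.45.
p*(1-p) = 0.2475.
I(p) = 1/0.2475 = 4.0404

4.0404


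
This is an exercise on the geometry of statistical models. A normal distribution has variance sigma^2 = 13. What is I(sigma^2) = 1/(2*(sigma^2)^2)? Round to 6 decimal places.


Fisher information for variance: I(sigma^2) = 1/(2*sigma^4).
sigma^2 = 13, so sigma^4 = 169.
I = 1/(2*169) = 1/338 = 0.002959

0.002959


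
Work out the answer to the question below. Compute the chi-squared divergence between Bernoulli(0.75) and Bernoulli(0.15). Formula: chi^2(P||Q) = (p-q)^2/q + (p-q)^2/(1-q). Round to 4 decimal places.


Chi-squared divergence between Bernoulli distributions:
chi^2 = (p-q)^2/q + (p-q)^2/(1-q).
p = 0.75, q = 0.15, p-q = 0.6.
(p-q)^2 = 0.36.
term1 = 0.36/0.15 = 2.4.
term2 = 0.36/0.85 = 0.423529.
chi^2 = 2.4 + 0.423529 = 2.8235

2.8235


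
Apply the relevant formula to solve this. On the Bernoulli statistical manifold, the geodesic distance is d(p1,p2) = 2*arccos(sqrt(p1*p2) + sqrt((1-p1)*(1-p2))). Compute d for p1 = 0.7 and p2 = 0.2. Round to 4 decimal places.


Geodesic distance on Bernoulli manifold:
d(p1,p2) = 2*arccos(sqrt(p1*p2) + sqrt((1-p1)*(1-p2))).
sqrt(p1*p2) = sqrt(0.7*0.2) = 0.374166.
sqrt((1-p1)*(1-p2)) = sqrt(0.3*0.8) = 0.489898.
arg = 0.374166 + 0.489898 = 0.864064.
d = 2*arccos(0.864064) = 1.0550

1.0550


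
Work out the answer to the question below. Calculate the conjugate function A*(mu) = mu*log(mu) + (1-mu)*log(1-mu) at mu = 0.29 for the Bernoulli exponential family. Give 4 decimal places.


Legendre transform for Bernoulli:
A*(mu) = mu*log(mu) + (1-mu)*log(1-mu).
mu = 0.29, 1-mu = 0.71.
mu*log(mu) = 0.29*log(0.29) = -0.358984.
(1-mu)*log(1-mu) = 0.71*log(0.71) = -0.243168.
A* = -0.358984 + -0.243168 = -0.6022

-0.6022


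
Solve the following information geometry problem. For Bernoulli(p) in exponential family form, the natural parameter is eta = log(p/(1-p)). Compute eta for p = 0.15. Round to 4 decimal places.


Natural parameter for Bernoulli: eta = log(p/(1-p)).
p = 0.15, 1-p = 0.85.
p/(1-p) = 0.176471.
eta = log(0.176471) = -1.7346

-1.7346


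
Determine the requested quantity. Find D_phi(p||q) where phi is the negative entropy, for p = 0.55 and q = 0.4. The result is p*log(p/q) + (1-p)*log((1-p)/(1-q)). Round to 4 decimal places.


Bregman divergence with negative entropy generator:
D = p*log(p/q) + (1-p)*log((1-p)/(1-q)).
p = 0.55, q = 0.4.
p*log(p/q) = 0.55*log(0.55/0.4) = 0.17515.
(1-p)*log((1-p)/(1-q)) = 0.45*log(0.45/0.6) = -0.129457.
D = 0.17515 + -0.129457 = 0.0457

0.0457


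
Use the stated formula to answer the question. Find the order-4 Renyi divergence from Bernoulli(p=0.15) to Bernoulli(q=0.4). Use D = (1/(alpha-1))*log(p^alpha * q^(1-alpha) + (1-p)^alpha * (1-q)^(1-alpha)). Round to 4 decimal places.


Renyi divergence of order alpha between Bernoulli distributions:
D = (1/(alpha-1))*log(p^alpha * q^(1-alpha) + (1-p)^alpha * (1-q)^(1-alpha)).
alpha = 4, p = 0.15, q = 0.4.
p^alpha * q^(1-alpha) = 0.15^4 * 0.4^-3 = 0.00791.
(1-p)^alpha * (1-q)^(1-alpha) = 0.85^4 * 0.6^-3 = 2.416696.
sum = 0.00791 + 2.416696 = 2.424606.
D = (1/3)*log(2.424606) = 0.2952

0.2952


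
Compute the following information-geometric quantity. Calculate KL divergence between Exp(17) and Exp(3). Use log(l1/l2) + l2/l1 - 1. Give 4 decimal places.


KL divergence for exponential family:
KL = log(l1/l2) + l2/l1 - 1.
log(17/3) = 1.734601.
3/17 = 0.176471.
KL = 1.734601 + 0.176471 - 1 = 0.9111

0.9111


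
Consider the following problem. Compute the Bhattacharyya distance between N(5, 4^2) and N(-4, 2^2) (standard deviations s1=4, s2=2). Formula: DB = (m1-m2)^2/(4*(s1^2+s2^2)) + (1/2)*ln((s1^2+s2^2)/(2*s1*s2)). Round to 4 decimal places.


Bhattacharyya distance between two Gaussians:
DB = (m1-m2)^2/(4*(s1^2+s2^2)) + (1/2)*ln((s1^2+s2^2)/(2*s1*s2)).
(m1-m2)^2 = (9)^2 = 81.
s1^2+s2^2 = 16 + 4 = 20.
term1 = 81/80 = 1.0125.
term2 = 0.5*ln(20/16.0) = 0.111572.
DB = 1.0125 + 0.111572 = 1.1241

1.1241


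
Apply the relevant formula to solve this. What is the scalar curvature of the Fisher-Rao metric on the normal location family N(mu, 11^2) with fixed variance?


This family has a single free parameter, so its statistical manifold
is 1-dimensional. The Riemann curvature tensor of any 1-dimensional
Riemannian manifold vanishes identically, so R = 0.

0


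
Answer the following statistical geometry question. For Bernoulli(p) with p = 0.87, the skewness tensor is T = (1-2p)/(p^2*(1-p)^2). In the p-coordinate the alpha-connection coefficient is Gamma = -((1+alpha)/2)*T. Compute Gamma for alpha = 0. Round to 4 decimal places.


Skewness (Amari-Chentsov) tensor: T = (1-2p)/(p^2*(1-p)^2).
p = 0.87, 1-2p = -0.74, p^2 = 0.7569, (1-p)^2 = 0.0169.
T = -0.74/(0.7569 * 0.0169) = -57.850419.
In the p-coordinate, Gamma^(alpha) = Gamma^(0) - (alpha/2)*T with Gamma^(0) = (1/2)*g'(p) = -T/2,
so Gamma^(alpha) = -((1+alpha)/2)*T.
alpha = 0, -(1+alpha)/2 = -0.5.
Gamma = -0.5 * -57.850419 = 28.9252

28.9252


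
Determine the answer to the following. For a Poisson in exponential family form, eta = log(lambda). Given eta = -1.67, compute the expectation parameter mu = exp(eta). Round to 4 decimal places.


Expectation parameter for Poisson exponential family:
mu = exp(eta).
eta = -1.67.
mu = exp(-1.67) = 0.1882

0.1882


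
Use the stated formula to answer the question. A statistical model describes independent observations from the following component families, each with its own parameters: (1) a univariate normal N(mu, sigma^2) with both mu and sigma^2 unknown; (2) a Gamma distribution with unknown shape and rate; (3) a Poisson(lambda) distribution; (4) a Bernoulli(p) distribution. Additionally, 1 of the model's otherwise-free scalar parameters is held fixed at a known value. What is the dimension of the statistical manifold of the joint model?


The dimension of a statistical manifold equals the number of free
(independent) real parameters of the model. For a product of independent
blocks the parameter counts add.
- normal (mu, sigma^2): 2.
- Gamma (shape, rate): 2.
- Poisson (lambda): 1.
- Bernoulli (p): 1.
Total = 2 + 2 + 1 + 1 = 6.
1 parameter(s) fixed at known values: 6 - 1 = 5.
Dimension = 5

5


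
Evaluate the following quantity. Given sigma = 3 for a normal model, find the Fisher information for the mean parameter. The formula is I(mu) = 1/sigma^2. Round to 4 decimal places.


The Fisher information for the mean of a normal distribution is I(mu) = 1/sigma^2.
sigma = 3, so sigma^2 = 9.
I(mu) = 1/9 = 0.1111

0.1111


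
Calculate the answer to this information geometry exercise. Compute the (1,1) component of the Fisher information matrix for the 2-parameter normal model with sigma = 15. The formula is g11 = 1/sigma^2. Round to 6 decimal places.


For the 2-parameter normal family, the Fisher metric has:
  g11 = 1/sigma^2, g22 = 2/sigma^2.
sigma = 15, sigma^2 = 225.
g11 = 0.004444

0.004444


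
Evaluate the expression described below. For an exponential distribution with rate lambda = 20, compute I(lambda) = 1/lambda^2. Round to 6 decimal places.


Fisher information for exponential: I(lambda) = 1/lambda^2.
lambda = 20, lambda^2 = 400.
I = 1/400 = 0.002500

0.002500


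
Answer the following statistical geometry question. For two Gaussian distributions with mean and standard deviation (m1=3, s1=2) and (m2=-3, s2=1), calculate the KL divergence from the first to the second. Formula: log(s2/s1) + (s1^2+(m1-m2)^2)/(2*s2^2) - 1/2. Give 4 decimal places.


KL divergence between normal distributions:
KL = log(s2/s1) + (s1^2 + (m1-m2)^2)/(2*s2^2) - 1/2.
log(1/2) = -0.693147.
(2^2 + (3--3)^2)/(2*1^2) = (4 + 36)/2 = 20.0.
KL = -0.693147 + 20.0 - 0.5 = 18.8069

18.8069


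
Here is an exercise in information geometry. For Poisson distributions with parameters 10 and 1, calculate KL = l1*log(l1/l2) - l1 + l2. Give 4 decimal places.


KL divergence for Poisson:
KL = l1*log(l1/l2) - l1 + l2.
l1 = 10, l2 = 1.
log(10/1) = 2.302585.
l1*log(l1/l2) = 10 * 2.302585 = 23.025851.
KL = 23.025851 - 10 + 1 = 14.0259

14.0259


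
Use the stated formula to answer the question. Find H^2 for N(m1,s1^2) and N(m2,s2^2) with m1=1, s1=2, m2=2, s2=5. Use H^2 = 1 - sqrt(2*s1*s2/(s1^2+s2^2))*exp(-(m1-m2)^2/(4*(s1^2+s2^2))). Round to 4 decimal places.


Squared Hellinger distance for Gaussians:
H^2 = 1 - sqrt(2*s1*s2/(s1^2+s2^2)) * exp(-(m1-m2)^2/(4*(s1^2+s2^2))).
s1^2 = 4, s2^2 = 25, s1^2+s2^2 = 29.
sqrt(2*2*5/(29)) = 0.830455.
(m1-m2)^2 = (-1)^2 = 1.
exp(-1/(4*29)) = exp(-0.008621) = 0.991416.
H^2 = 1 - 0.830455*0.991416 = 0.1767

0.1767


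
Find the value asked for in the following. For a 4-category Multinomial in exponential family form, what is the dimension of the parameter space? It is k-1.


Exponential family dimension calculation:
For Multinomial with k=4 categories, dim = k-1 = 3.

3


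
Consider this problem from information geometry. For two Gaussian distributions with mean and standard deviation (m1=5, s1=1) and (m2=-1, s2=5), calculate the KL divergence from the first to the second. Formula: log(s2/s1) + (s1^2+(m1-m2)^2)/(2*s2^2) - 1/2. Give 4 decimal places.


KL divergence between normal distributions:
KL = log(s2/s1) + (s1^2 + (m1-m2)^2)/(2*s2^2) - 1/2.
log(5/1) = 1.609438.
(1^2 + (5--1)^2)/(2*5^2) = (1 + 36)/50 = 0.74.
KL = 1.609438 + 0.74 - 0.5 = 1.8494

1.8494


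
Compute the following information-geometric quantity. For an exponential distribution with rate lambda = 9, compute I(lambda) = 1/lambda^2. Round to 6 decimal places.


Fisher information for exponential: I(lambda) = 1/lambda^2.
lambda = 9, lambda^2 = 81.
I = 1/81 = 0.012346

0.012346


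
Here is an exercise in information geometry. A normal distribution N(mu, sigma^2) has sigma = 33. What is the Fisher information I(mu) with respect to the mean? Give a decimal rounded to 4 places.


The Fisher information for the mean of a normal distribution is I(mu) = 1/sigma^2.
sigma = 33, so sigma^2 = 1089.
I(mu) = 1/1089 = 0.0009

0.0009


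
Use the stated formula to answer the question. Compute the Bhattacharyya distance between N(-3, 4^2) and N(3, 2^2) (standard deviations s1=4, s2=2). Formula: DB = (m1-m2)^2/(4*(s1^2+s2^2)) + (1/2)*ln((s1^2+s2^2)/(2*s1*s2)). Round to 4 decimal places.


Bhattacharyya distance between two Gaussians:
DB = (m1-m2)^2/(4*(s1^2+s2^2)) + (1/2)*ln((s1^2+s2^2)/(2*s1*s2)).
(m1-m2)^2 = (-6)^2 = 36.
s1^2+s2^2 = 16 + 4 = 20.
term1 = 36/80 = 0.45.
term2 = 0.5*ln(20/16.0) = 0.111572.
DB = 0.45 + 0.111572 = 0.5616

0.5616


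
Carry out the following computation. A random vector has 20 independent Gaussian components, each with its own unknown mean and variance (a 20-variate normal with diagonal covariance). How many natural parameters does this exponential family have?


Exponential family dimension calculation:
Each univariate normal has two natural parameters (mu/sigma^2 and -1/(2 sigma^2)).
With 20 independent components, dim = 2 * 20 = 40.

40


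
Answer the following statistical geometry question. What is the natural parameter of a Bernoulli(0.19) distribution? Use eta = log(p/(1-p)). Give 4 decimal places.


Natural parameter for Bernoulli: eta = log(p/(1-p)).
p = 0.19, 1-p = 0.81.
p/(1-p) = 0.234568.
eta = log(0.234568) = -1.4500

-1.4500


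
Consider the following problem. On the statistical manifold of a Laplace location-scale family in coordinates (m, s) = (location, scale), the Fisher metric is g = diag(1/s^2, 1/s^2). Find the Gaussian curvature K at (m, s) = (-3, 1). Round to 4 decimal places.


The metric has the form g = (A dm^2 + B ds^2)/s^2 with A = 1, B = 1.
Substitute u = sqrt(A/B)*m: g = B*(du^2 + ds^2)/s^2, i.e. B times the
Poincare upper half-plane metric, which has constant Gaussian curvature -1.
Scaling a 2D metric by a constant c divides the Gaussian curvature by c,
so K = -1/B = -1/(1) = -1.0000 everywhere (the point (m, s) = (-3, 1) is irrelevant:
the curvature is constant).
The requested Gaussian curvature is K = -1.0000.

-1.0000


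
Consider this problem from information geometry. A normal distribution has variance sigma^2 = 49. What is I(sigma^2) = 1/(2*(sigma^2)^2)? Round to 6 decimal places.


Fisher information for variance: I(sigma^2) = 1/(2*sigma^4).
sigma^2 = 49, so sigma^4 = 2401.
I = 1/(2*2401) = 1/4802 = 0.000208

0.000208


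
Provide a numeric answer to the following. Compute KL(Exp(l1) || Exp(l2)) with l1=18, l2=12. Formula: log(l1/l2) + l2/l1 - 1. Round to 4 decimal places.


KL divergence for exponential family:
KL = log(l1/l2) + l2/l1 - 1.
log(18/12) = 0.405465.
12/18 = 0.666667.
KL = 0.405465 + 0.666667 - 1 = 0.0721

0.0721


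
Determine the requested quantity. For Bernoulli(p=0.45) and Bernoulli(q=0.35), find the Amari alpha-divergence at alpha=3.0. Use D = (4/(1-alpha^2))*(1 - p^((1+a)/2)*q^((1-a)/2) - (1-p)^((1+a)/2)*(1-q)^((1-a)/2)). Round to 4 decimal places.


Amari alpha-divergence:
D = (4/(1-alpha^2))*(1 - p^((1+a)/2)*q^((1-a)/2) - (1-p)^((1+a)/2)*(1-q)^((1-a)/2)).
alpha = 3.0, p = 0.45, q = 0.35.
e1 = (1+alpha)/2 = 2.0, e2 = (1-alpha)/2 = -1.0.
t1 = p^e1 * q^e2 = 0.45^2.0 * 0.35^-1.0 = 0.578571.
t2 = (1-p)^e1 * (1-q)^e2 = 0.55^2.0 * 0.65^-1.0 = 0.465385.
4/(1-alpha^2) = -0.5.
D = -0.5*(1 - 0.578571 - 0.465385) = 0.0220

0.0220


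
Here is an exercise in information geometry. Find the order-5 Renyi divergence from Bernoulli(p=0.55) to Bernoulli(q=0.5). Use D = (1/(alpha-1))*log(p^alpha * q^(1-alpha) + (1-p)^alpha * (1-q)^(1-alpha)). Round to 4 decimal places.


Renyi divergence of order alpha between Bernoulli distributions:
D = (1/(alpha-1))*log(p^alpha * q^(1-alpha) + (1-p)^alpha * (1-q)^(1-alpha)).
alpha = 5, p = 0.55, q = 0.5.
p^alpha * q^(1-alpha) = 0.55^5 * 0.5^-4 = 0.805255.
(1-p)^alpha * (1-q)^(1-alpha) = 0.45^5 * 0.5^-4 = 0.295245.
sum = 0.805255 + 0.295245 = 1.1005.
D = (1/4)*log(1.1005) = 0.0239

0.0239


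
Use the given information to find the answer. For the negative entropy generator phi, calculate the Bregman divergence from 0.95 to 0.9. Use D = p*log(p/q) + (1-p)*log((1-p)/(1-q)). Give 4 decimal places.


Bregman divergence with negative entropy generator:
D = p*log(p/q) + (1-p)*log((1-p)/(1-q)).
p = 0.95, q = 0.9.
p*log(p/q) = 0.95*log(0.95/0.9) = 0.051364.
(1-p)*log((1-p)/(1-q)) = 0.05*log(0.05/0.1) = -0.034657.
D = 0.051364 + -0.034657 = 0.0167

0.0167


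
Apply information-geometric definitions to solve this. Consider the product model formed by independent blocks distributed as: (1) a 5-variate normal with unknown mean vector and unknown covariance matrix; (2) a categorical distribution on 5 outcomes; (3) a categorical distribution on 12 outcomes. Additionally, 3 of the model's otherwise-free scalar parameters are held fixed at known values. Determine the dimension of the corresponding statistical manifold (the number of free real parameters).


The dimension of a statistical manifold equals the number of free
(independent) real parameters of the model. For a product of independent
blocks the parameter counts add.
- 5-variate normal: 5 (mean) + 5*6/2 = 15 (symmetric covariance) = 20.
- categorical on 5 outcomes (probabilities sum to 1): 5-1 = 4.
- categorical on 12 outcomes (probabilities sum to 1): 12-1 = 11.
Total = 20 + 4 + 11 = 35.
3 parameter(s) fixed at known values: 35 - 3 = 32.
Dimension = 32

32
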